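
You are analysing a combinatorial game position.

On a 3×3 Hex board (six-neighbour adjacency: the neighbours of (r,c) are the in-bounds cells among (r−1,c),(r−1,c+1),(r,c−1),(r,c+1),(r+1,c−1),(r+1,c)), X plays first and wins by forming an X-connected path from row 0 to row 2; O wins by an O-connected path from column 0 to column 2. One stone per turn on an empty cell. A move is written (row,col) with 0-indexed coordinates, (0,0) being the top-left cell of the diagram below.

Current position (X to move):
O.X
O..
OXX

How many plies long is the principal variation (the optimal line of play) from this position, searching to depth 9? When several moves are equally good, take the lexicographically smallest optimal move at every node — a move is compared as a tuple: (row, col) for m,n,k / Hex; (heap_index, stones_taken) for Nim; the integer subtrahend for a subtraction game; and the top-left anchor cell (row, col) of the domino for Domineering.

PV length from [O.X/O../OXX]: 3 plies

p1 X@[O.X/O../OXX]: (0,1)[OXX/O../OXX]+1* (1,1)[O.X/OX./OXX]+1 (1,2)[O.X/O.X/OXX]+1
p2 O@[OXX/O../OXX]: (1,1)[OXX/OO./OXX]-1* (1,2)[OXX/O.O/OXX]-1
p3 X@[OXX/OO./OXX]: (1,2)[OXX/OOX/OXX]+1*
p4 O@[OXX/OOX/OXX] terminal -1; root [O.X/O../OXX] d9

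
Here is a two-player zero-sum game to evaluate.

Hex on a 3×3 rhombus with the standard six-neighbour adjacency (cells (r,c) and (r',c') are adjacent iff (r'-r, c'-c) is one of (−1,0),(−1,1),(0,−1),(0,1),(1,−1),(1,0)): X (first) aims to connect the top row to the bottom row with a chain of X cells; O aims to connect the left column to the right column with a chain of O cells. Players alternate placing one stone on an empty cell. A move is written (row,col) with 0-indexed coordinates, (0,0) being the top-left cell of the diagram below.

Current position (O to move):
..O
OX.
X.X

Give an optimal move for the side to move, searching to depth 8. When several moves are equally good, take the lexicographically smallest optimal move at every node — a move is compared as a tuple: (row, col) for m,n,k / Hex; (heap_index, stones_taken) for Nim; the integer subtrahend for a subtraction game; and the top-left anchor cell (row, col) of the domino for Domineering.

O's best at [..O/OX./X.X]: (0,1)

ply 1, O at ..O/OX./X.X | (0,0)=-1→O.O/OX./X.X; (0,1)=+1→.OO/OX./X.X*; (1,2)=-1→..O/OXO/X.X; (2,1)=-1→..O/OX./XOX
ply 2: .OO/OX./X.X is terminal -1 (X); from ..O/OX./X.X depth 8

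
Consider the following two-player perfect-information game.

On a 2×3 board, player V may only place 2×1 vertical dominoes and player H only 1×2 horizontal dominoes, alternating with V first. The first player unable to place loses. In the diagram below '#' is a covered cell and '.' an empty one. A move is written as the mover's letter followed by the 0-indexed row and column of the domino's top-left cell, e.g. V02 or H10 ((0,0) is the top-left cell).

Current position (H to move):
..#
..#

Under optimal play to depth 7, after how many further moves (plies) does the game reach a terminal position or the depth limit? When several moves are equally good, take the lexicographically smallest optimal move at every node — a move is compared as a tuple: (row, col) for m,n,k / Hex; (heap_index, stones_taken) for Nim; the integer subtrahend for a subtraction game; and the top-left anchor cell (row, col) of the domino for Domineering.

p1 H@[..#/..#]: H00[###/..#]+1* H10[..#/###]+1
p2 V@[###/..#] terminal -1; root [..#/..#] d7

PV length from [..#/..#]: 1 ply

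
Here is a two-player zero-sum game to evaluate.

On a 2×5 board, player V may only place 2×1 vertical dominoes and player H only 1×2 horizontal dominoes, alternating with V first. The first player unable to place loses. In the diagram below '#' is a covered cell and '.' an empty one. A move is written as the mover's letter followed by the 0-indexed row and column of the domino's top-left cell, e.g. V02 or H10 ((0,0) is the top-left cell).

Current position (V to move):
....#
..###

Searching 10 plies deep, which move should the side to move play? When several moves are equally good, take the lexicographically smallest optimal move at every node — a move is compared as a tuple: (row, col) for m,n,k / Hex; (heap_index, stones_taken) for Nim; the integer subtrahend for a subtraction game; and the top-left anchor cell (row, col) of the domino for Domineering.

ply 1, V at ....#/..### | V00=-1→#...#/#.###; V01=+1→.#..#/.####*
ply 2, H at .#..#/.#### | H02=-1→.####/.####*
ply 3, V at .####/.#### | V00=+1→#####/#####*
ply 4: #####/##### is terminal -1 (H); from ....#/..### depth 10

V's best at [....#/..###]: V01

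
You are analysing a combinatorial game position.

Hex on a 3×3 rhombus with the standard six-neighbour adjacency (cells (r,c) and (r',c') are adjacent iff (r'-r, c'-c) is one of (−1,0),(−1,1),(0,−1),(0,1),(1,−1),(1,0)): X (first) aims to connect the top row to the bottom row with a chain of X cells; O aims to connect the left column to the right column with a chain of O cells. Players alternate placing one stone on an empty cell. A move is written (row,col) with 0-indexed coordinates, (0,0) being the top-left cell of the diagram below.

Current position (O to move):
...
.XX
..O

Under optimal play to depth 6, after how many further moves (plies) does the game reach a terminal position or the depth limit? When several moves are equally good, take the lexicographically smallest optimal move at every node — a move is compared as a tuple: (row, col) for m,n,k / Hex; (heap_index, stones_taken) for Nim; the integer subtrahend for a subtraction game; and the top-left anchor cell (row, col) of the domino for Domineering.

PV length from [.../.XX/..O]: 6 plies

[.../.XX/..O] O move#1: (0,0):-1/O../.XX/..O*, (0,1):-1/.O./.XX/..O, (0,2):-1/..O/.XX/..O, (1,0):-1/.../OXX/..O, (2,0):-1/.../.XX/O.O, (2,1):-1/.../.XX/.OO
[O../.XX/..O] X move#2: (0,1):+1/OX./.XX/..O*, (0,2):+1/O.X/.XX/..O, (1,0):+1/O../XXX/..O, (2,0):+1/O../.XX/X.O, (2,1):+1/O../.XX/.XO
[OX./.XX/..O] O move#3: (0,2):-1/OXO/.XX/..O*, (1,0):-1/OX./OXX/..O, (2,0):-1/OX./.XX/O.O, (2,1):-1/OX./.XX/.OO
[OXO/.XX/..O] X move#4: (1,0):+1/OXO/XXX/..O*, (2,0):+1/OXO/.XX/X.O, (2,1):+1/OXO/.XX/.XO
[OXO/XXX/..O] O move#5: (2,0):-1/OXO/XXX/O.O*, (2,1):-1/OXO/XXX/.OO
[OXO/XXX/O.O] X move#6: (2,1):+1/OXO/XXX/OXO*
[OXO/XXX/OXO] end (terminal -1, O#7); searched .../.XX/..O to 6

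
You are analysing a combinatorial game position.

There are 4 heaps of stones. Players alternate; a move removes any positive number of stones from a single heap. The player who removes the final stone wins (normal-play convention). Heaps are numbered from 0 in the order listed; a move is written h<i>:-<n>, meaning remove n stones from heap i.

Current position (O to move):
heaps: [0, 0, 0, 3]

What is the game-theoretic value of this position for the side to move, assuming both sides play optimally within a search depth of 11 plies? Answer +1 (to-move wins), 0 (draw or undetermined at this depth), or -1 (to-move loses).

value((0,0,0,3), O) = +1

p1 O@[(0,0,0,3)]: h3:-1[(0,0,0,2)]-1 h3:-2[(0,0,0,1)]-1 h3:-3[(0,0,0,0)]+1*
p2 X@[(0,0,0,0)] terminal -1; root [(0,0,0,3)] d11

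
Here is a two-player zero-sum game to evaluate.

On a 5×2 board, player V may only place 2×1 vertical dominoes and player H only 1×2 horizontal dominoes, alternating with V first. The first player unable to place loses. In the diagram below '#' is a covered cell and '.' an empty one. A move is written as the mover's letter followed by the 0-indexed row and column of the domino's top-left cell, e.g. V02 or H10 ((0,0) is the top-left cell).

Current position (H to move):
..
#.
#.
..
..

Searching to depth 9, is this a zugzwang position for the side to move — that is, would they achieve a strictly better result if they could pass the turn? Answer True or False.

zugzwang(../#./#./../.., H) = False

p1 H@[../#./#./../..]: H00[##/#./#./../..]-1 H30[../#./#./##/..]+1* H40[../#./#./../##]+1
p2 V@[../#./#./##/..]: V01[.#/##/#./##/..]-1* V11[../##/##/##/..]-1
p3 H@[.#/##/#./##/..]: H40[.#/##/#./##/##]+1*
p4 V@[.#/##/#./##/##] terminal -1; root [../#./#./../..] d9
pass branch (V moves first from the same position):
  | p1 V@[../#./#./../..]: V01[.#/##/#./../..]-1 V11[../##/##/../..]-1 V21[../#./##/.#/..]+1* V30[../#./#./#./#.]+1 V31[../#./#./.#/.#]+1
  | p2 H@[../#./##/.#/..]: H00[##/#./##/.#/..]-1* H40[../#./##/.#/##]-1
  | p3 V@[##/#./##/.#/..]: V30[##/#./##/##/#.]+1*
  | p4 H@[##/#./##/##/#.] terminal -1; root [../#./#./../..] d9
H moving scores +1; H passing scores -1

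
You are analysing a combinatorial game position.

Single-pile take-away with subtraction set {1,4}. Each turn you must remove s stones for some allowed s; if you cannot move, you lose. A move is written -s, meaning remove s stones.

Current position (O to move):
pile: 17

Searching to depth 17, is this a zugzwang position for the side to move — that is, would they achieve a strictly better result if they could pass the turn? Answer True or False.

[17] O move#1: -1:-1/16*, -4:-1/13
[16] X move#2: -1:+1/15*, -4:+1/12
[15] O move#3: -1:-1/14*, -4:-1/11
[14] X move#4: -1:-1/13, -4:+1/10*
[10] O move#5: -1:-1/9*, -4:-1/6
[9] X move#6: -1:-1/8, -4:+1/5*
[5] O move#7: -1:-1/4*, -4:-1/1
[4] X move#8: -1:-1/3, -4:+1/0*
[0] end (terminal -1, O#9); searched 17 to 17
pass branch (X moves first from the same position):
  | [17] X move#1: -1:-1/16*, -4:-1/13
  | [16] O move#2: -1:+1/15*, -4:+1/12
  | [15] X move#3: -1:-1/14*, -4:-1/11
  | [14] O move#4: -1:-1/13, -4:+1/10*
  | [10] X move#5: -1:-1/9*, -4:-1/6
  | [9] O move#6: -1:-1/8, -4:+1/5*
  | [5] X move#7: -1:-1/4*, -4:-1/1
  | [4] O move#8: -1:-1/3, -4:+1/0*
  | [0] end (terminal -1, X#9); searched 17 to 17
O moving scores -1; O passing scores +1

zugzwang(17, O) = True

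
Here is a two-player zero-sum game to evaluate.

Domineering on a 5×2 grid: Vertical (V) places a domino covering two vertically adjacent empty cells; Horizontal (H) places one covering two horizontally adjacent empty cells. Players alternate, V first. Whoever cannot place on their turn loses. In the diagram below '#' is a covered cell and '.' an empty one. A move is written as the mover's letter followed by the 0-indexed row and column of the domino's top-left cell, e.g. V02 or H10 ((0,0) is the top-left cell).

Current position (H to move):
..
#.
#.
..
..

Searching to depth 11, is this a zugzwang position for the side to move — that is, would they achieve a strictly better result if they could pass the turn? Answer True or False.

zugzwang(../#./#./../.., H) = False

p1 H@[../#./#./../..]: H00[##/#./#./../..]-1 H30[../#./#./##/..]+1* H40[../#./#./../##]+1
p2 V@[../#./#./##/..]: V01[.#/##/#./##/..]-1* V11[../##/##/##/..]-1
p3 H@[.#/##/#./##/..]: H40[.#/##/#./##/##]+1*
p4 V@[.#/##/#./##/##] terminal -1; root [../#./#./../..] d11
if H skipped the turn, V would face:
~ p1 V@[../#./#./../..]: V01[.#/##/#./../..]-1 V11[../##/##/../..]-1 V21[../#./##/.#/..]+1* V30[../#./#./#./#.]+1 V31[../#./#./.#/.#]+1
~ p2 H@[../#./##/.#/..]: H00[##/#./##/.#/..]-1* H40[../#./##/.#/##]-1
~ p3 V@[##/#./##/.#/..]: V30[##/#./##/##/#.]+1*
~ p4 H@[##/#./##/##/#.] terminal -1; root [../#./#./../..] d11
compare (H): move=+1 vs pass=-1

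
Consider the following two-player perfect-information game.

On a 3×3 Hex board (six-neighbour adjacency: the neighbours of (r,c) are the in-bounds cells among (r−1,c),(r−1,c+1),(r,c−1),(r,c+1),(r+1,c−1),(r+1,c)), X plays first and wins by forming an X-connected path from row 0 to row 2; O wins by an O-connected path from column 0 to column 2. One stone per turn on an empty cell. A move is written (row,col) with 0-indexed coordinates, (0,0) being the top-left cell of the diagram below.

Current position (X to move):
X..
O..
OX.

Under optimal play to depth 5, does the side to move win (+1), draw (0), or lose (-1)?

[X../O../OX.] X move#1: (0,1):-1/XX./O../OX., (0,2):+1/X.X/O../OX.*, (1,1):+1/X../OX./OX., (1,2):-1/X../O.X/OX., (2,2):-1/X../O../OXX
[X.X/O../OX.] O move#2: (0,1):-1/XOX/O../OX.*, (1,1):-1/X.X/OO./OX., (1,2):-1/X.X/O.O/OX., (2,2):-1/X.X/O../OXO
[XOX/O../OX.] X move#3: (1,1):+1/XOX/OX./OX.*, (1,2):+1/XOX/O.X/OX., (2,2):+1/XOX/O../OXX
[XOX/OX./OX.] end (terminal -1, O#4); searched X../O../OX. to 5

value(X../O../OX., X) = +1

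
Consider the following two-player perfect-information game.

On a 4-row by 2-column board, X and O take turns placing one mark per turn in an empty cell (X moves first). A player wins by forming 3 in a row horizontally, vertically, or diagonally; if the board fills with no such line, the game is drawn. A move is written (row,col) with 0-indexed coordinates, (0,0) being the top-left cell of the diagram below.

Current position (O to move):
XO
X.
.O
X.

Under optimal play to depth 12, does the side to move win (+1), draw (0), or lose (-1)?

value(XO/X./.O/X., O) = +1

[XO/X./.O/X.] O move#1: (1,1):+1/XO/XO/.O/X.*, (2,0):+0/XO/X./OO/X., (3,1):-1/XO/X./.O/XO
[XO/XO/.O/X.] end (terminal -1, X#2); searched XO/X./.O/X. to 12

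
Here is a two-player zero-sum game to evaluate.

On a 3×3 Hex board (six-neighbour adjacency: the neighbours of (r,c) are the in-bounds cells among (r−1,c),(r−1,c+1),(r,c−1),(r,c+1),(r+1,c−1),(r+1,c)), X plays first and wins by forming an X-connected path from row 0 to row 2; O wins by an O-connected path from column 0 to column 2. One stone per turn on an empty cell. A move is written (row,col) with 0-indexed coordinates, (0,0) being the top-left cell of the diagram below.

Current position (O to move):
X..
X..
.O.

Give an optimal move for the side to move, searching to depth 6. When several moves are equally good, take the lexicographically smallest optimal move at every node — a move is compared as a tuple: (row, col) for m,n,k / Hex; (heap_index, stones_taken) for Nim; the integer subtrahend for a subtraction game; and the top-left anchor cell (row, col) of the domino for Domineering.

O's best at [X../X../.O.]: (2,0)

[X../X../.O.] O move#1: (0,1):-1/XO./X../.O., (0,2):-1/X.O/X../.O., (1,1):-1/X../XO./.O., (1,2):-1/X../X.O/.O., (2,0):+1/X../X../OO.*, (2,2):-1/X../X../.OO
[X../X../OO.] X move#2: (0,1):-1/XX./X../OO.*, (0,2):-1/X.X/X../OO., (1,1):-1/X../XX./OO., (1,2):-1/X../X.X/OO., (2,2):-1/X../X../OOX
[XX./X../OO.] O move#3: (0,2):+1/XXO/X../OO.*, (1,1):+1/XX./XO./OO., (1,2):+1/XX./X.O/OO., (2,2):+1/XX./X../OOO
[XXO/X../OO.] X move#4: (1,1):-1/XXO/XX./OO.*, (1,2):-1/XXO/X.X/OO., (2,2):-1/XXO/X../OOX
[XXO/XX./OO.] O move#5: (1,2):+1/XXO/XXO/OO.*, (2,2):+1/XXO/XX./OOO
[XXO/XXO/OO.] end (terminal -1, X#6); searched X../X../.O. to 6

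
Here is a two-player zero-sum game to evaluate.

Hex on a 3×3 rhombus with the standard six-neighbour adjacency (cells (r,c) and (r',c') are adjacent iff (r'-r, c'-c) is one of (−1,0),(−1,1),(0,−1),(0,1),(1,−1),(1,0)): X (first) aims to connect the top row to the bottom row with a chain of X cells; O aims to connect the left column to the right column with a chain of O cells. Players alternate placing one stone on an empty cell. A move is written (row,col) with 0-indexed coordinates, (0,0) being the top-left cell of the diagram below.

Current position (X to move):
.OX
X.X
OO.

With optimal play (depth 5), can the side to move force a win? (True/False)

X winning at [.OX/X.X/OO.]: True

p1 X@[.OX/X.X/OO.]: (0,0)[XOX/X.X/OO.]-1 (1,1)[.OX/XXX/OO.]-1 (2,2)[.OX/X.X/OOX]+1*
p2 O@[.OX/X.X/OOX] terminal -1; root [.OX/X.X/OO.] d5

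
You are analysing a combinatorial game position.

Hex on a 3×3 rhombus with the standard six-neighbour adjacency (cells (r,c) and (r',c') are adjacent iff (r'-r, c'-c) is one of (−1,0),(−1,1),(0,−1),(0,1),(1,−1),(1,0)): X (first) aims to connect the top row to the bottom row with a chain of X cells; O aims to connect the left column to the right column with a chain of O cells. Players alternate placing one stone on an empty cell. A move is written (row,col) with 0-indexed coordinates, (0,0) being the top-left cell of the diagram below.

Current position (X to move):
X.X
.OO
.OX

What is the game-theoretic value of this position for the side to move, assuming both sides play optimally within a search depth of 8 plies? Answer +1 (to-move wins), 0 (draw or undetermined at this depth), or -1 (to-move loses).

value(X.X/.OO/.OX, X) = -1

[X.X/.OO/.OX] X move#1: (0,1):-1/XXX/.OO/.OX*, (1,0):-1/X.X/XOO/.OX, (2,0):-1/X.X/.OO/XOX
[XXX/.OO/.OX] O move#2: (1,0):+1/XXX/OOO/.OX*, (2,0):+1/XXX/.OO/OOX
[XXX/OOO/.OX] end (terminal -1, X#3); searched X.X/.OO/.OX to 8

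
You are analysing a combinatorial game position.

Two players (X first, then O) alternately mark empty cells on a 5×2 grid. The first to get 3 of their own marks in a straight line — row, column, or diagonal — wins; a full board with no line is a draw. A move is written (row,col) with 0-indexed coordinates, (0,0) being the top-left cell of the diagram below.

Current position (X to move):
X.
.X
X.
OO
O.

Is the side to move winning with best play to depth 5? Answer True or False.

X winning at [X./.X/X./OO/O.]: True

p1 X@[X./.X/X./OO/O.]: (0,1)[XX/.X/X./OO/O.]+1* (1,0)[X./XX/X./OO/O.]+1 (2,1)[X./.X/XX/OO/O.]+1 (4,1)[X./.X/X./OO/OX]+0
p2 O@[XX/.X/X./OO/O.]: (1,0)[XX/OX/X./OO/O.]-1* (2,1)[XX/.X/XO/OO/O.]-1 (4,1)[XX/.X/X./OO/OO]-1
p3 X@[XX/OX/X./OO/O.]: (2,1)[XX/OX/XX/OO/O.]+1* (4,1)[XX/OX/X./OO/OX]+0
p4 O@[XX/OX/XX/OO/O.] terminal -1; root [X./.X/X./OO/O.] d5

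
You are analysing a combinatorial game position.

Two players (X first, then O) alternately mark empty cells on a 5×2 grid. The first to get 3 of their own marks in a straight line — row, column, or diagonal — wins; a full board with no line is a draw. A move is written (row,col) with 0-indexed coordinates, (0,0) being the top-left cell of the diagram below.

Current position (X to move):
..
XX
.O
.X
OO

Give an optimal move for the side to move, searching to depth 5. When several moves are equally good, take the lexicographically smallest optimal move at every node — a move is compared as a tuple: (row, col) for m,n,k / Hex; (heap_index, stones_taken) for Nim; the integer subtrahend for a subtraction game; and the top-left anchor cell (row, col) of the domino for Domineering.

[../XX/.O/.X/OO] X move#1: (0,0):+0/X./XX/.O/.X/OO, (0,1):+0/.X/XX/.O/.X/OO, (2,0):+1/../XX/XO/.X/OO*, (3,0):+0/../XX/.O/XX/OO
[../XX/XO/.X/OO] O move#2: (0,0):-1/O./XX/XO/.X/OO*, (0,1):-1/.O/XX/XO/.X/OO, (3,0):-1/../XX/XO/OX/OO
[O./XX/XO/.X/OO] X move#3: (0,1):+0/OX/XX/XO/.X/OO, (3,0):+1/O./XX/XO/XX/OO*
[O./XX/XO/XX/OO] end (terminal -1, O#4); searched ../XX/.O/.X/OO to 5

X's best at [../XX/.O/.X/OO]: (2,0)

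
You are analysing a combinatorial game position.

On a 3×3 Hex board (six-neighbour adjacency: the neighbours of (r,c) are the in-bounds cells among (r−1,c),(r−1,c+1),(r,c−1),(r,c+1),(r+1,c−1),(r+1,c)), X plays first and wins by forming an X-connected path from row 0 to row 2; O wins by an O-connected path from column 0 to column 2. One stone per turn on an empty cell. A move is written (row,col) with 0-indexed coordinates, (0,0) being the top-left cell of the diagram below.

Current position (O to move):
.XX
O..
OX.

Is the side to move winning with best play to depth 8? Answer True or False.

p1 O@[.XX/O../OX.]: (0,0)[OXX/O../OX.]-1* (1,1)[.XX/OO./OX.]-1 (1,2)[.XX/O.O/OX.]-1 (2,2)[.XX/O../OXO]-1
p2 X@[OXX/O../OX.]: (1,1)[OXX/OX./OX.]+1* (1,2)[OXX/O.X/OX.]+1 (2,2)[OXX/O../OXX]+1
p3 O@[OXX/OX./OX.] terminal -1; root [.XX/O../OX.] d8

O winning at [.XX/O../OX.]: False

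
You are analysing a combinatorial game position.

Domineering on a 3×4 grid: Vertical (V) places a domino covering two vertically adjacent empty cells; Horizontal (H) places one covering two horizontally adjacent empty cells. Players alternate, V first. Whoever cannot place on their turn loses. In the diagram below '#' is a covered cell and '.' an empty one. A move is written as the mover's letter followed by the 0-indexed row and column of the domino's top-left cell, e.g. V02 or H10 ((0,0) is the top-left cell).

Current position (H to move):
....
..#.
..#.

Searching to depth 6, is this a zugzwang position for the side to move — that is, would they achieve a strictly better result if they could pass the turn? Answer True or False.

zugzwang(..../..#./..#., H) = False

[..../..#./..#.] H move#1: H00:-1/##../..#./..#., H01:-1/.##./..#./..#., H02:-1/..##/..#./..#., H10:+1/..../###./..#.*, H20:-1/..../..#./###.
[..../###./..#.] V move#2: V03:-1/...#/####/..#.*, V13:-1/..../####/..##
[...#/####/..#.] H move#3: H00:+1/##.#/####/..#.*, H01:+1/.###/####/..#., H20:+1/...#/####/###.
[##.#/####/..#.] end (terminal -1, V#4); searched ..../..#./..#. to 6
if H skipped the turn, V would face:
~ [..../..#./..#.] V move#1: V00:+1/#.../#.#./..#.*, V01:+1/.#../.##./..#., V03:-1/...#/..##/..#., V10:+1/..../#.#./#.#., V11:+1/..../.##./.##., V13:-1/..../..##/..##
~ [#.../#.#./..#.] H move#2: H01:-1/###./#.#./..#.*, H02:-1/#.##/#.#./..#., H20:-1/#.../#.#./###.
~ [###./#.#./..#.] V move#3: V03:-1/####/#.##/..#., V11:+1/###./###./.##.*, V13:-1/###./#.##/..##
~ [###./###./.##.] end (terminal -1, H#4); searched ..../..#./..#. to 6
compare (H): move=+1 vs pass=-1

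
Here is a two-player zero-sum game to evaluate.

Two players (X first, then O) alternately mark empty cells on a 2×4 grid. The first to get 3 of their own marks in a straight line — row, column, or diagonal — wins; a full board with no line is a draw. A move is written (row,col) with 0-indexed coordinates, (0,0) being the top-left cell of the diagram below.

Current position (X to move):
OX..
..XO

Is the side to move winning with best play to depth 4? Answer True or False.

[OX../..XO] X move#1: (0,2):+0/OXX./..XO*, (0,3):+0/OX.X/..XO, (1,0):+0/OX../X.XO, (1,1):+0/OX../.XXO
[OXX./..XO] O move#2: (0,3):+0/OXXO/..XO*, (1,0):-1/OXX./O.XO, (1,1):-1/OXX./.OXO
[OXXO/..XO] X move#3: (1,0):+0/OXXO/X.XO*, (1,1):+0/OXXO/.XXO
[OXXO/X.XO] O move#4: (1,1):+0/OXXO/XOXO*
[OXXO/XOXO] end (terminal +0, X#5); searched OX../..XO to 4

X winning at [OX../..XO]: False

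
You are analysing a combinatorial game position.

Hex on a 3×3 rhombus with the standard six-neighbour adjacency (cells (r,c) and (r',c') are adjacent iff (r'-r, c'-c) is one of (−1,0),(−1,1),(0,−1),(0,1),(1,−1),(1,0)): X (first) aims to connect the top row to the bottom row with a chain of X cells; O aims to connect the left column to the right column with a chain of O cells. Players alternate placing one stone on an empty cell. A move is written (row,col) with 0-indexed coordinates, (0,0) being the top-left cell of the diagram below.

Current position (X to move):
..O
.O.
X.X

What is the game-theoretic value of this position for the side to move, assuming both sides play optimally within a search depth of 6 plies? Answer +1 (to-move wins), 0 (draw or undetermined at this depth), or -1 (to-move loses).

value(..O/.O./X.X, X) = +1

[..O/.O./X.X] X move#1: (0,0):-1/X.O/.O./X.X, (0,1):-1/.XO/.O./X.X, (1,0):+1/..O/XO./X.X*, (1,2):-1/..O/.OX/X.X, (2,1):-1/..O/.O./XXX
[..O/XO./X.X] O move#2: (0,0):-1/O.O/XO./X.X*, (0,1):-1/.OO/XO./X.X, (1,2):-1/..O/XOO/X.X, (2,1):-1/..O/XO./XOX
[O.O/XO./X.X] X move#3: (0,1):+1/OXO/XO./X.X*, (1,2):-1/O.O/XOX/X.X, (2,1):-1/O.O/XO./XXX
[OXO/XO./X.X] end (terminal -1, O#4); searched ..O/.O./X.X to 6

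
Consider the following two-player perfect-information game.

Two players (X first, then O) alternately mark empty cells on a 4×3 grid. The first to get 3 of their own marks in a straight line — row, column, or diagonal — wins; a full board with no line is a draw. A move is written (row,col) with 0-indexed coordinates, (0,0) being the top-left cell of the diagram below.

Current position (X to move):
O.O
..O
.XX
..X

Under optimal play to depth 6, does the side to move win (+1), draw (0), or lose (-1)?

p1 X@[O.O/..O/.XX/..X]: (0,1)[OXO/..O/.XX/..X]+1* (1,0)[O.O/X.O/.XX/..X]+1 (1,1)[O.O/.XO/.XX/..X]-1 (2,0)[O.O/..O/XXX/..X]+1 (3,0)[O.O/..O/.XX/X.X]-1 (3,1)[O.O/..O/.XX/.XX]-1
p2 O@[OXO/..O/.XX/..X]: (1,0)[OXO/O.O/.XX/..X]-1* (1,1)[OXO/.OO/.XX/..X]-1 (2,0)[OXO/..O/OXX/..X]-1 (3,0)[OXO/..O/.XX/O.X]-1 (3,1)[OXO/..O/.XX/.OX]-1
p3 X@[OXO/O.O/.XX/..X]: (1,1)[OXO/OXO/.XX/..X]+1* (2,0)[OXO/O.O/XXX/..X]+1 (3,0)[OXO/O.O/.XX/X.X]-1 (3,1)[OXO/O.O/.XX/.XX]-1
p4 O@[OXO/OXO/.XX/..X] terminal -1; root [O.O/..O/.XX/..X] d6

value(O.O/..O/.XX/..X, X) = +1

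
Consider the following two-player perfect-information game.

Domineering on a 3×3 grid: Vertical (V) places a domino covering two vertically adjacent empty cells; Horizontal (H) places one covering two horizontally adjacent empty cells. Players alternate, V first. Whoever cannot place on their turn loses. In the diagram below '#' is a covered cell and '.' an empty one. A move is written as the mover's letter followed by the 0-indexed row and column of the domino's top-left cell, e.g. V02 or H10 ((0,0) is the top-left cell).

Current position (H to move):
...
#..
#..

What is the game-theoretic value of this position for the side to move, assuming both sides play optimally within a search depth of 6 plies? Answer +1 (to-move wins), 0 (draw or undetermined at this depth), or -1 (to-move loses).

value(.../#../#.., H) = +1

p1 H@[.../#../#..]: H00[##./#../#..]-1 H01[.##/#../#..]-1 H11[.../###/#..]+1* H21[.../#../###]-1
p2 V@[.../###/#..] terminal -1; root [.../#../#..] d6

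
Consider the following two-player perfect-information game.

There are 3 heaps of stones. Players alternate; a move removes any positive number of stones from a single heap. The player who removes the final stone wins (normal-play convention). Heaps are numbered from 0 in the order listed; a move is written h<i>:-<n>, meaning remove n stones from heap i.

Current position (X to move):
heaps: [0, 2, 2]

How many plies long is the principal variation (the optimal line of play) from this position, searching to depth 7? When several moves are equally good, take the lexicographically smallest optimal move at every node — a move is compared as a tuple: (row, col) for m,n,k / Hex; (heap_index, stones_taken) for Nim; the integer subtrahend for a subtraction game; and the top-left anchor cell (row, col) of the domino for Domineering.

PV length from [(0,2,2)]: 4 plies

p1 X@[(0,2,2)]: h1:-1[(0,1,2)]-1* h1:-2[(0,0,2)]-1 h2:-1[(0,2,1)]-1 h2:-2[(0,2,0)]-1
p2 O@[(0,1,2)]: h1:-1[(0,0,2)]-1 h2:-1[(0,1,1)]+1* h2:-2[(0,1,0)]-1
p3 X@[(0,1,1)]: h1:-1[(0,0,1)]-1* h2:-1[(0,1,0)]-1
p4 O@[(0,0,1)]: h2:-1[(0,0,0)]+1*
p5 X@[(0,0,0)] terminal -1; root [(0,2,2)] d7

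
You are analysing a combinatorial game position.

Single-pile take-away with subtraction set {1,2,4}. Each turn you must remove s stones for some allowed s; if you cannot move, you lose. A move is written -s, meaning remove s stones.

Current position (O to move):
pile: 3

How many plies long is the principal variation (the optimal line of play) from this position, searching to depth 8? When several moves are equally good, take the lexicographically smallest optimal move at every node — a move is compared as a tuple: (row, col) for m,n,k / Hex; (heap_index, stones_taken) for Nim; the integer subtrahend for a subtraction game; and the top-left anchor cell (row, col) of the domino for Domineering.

ply 1, O at 3 | -1=-1→2*; -2=-1→1
ply 2, X at 2 | -1=-1→1; -2=+1→0*
ply 3: 0 is terminal -1 (O); from 3 depth 8

PV length from [3]: 2 plies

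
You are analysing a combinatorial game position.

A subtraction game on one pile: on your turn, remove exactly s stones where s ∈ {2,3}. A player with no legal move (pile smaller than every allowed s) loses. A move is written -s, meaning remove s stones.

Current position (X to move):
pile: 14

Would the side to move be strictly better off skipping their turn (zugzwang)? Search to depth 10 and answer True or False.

[14] X move#1: -2:-1/12, -3:+1/11*
[11] O move#2: -2:-1/9*, -3:-1/8
[9] X move#3: -2:-1/7, -3:+1/6*
[6] O move#4: -2:-1/4*, -3:-1/3
[4] X move#5: -2:-1/2, -3:+1/1*
[1] end (terminal -1, O#6); searched 14 to 10
if X skipped the turn, O would face:
~ [14] O move#1: -2:-1/12, -3:+1/11*
~ [11] X move#2: -2:-1/9*, -3:-1/8
~ [9] O move#3: -2:-1/7, -3:+1/6*
~ [6] X move#4: -2:-1/4*, -3:-1/3
~ [4] O move#5: -2:-1/2, -3:+1/1*
~ [1] end (terminal -1, X#6); searched 14 to 10
compare (X): move=+1 vs pass=-1

zugzwang(14, X) = False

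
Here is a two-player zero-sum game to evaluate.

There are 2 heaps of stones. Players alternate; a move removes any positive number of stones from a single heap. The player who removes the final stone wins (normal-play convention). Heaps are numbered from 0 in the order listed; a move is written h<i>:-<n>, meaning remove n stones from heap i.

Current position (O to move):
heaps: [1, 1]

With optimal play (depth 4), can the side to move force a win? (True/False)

O winning at [(1,1)]: False

[(1,1)] O move#1: h0:-1:-1/(0,1)*, h1:-1:-1/(1,0)
[(0,1)] X move#2: h1:-1:+1/(0,0)*
[(0,0)] end (terminal -1, O#3); searched (1,1) to 4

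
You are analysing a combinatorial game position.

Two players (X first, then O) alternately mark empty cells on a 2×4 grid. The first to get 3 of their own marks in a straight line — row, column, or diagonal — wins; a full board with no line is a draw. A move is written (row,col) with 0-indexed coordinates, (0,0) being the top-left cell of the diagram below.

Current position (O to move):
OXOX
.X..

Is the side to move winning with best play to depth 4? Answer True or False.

[OXOX/.X..] O move#1: (1,0):+0/OXOX/OX..*, (1,2):+0/OXOX/.XO., (1,3):+0/OXOX/.X.O
[OXOX/OX..] X move#2: (1,2):+0/OXOX/OXX.*, (1,3):+0/OXOX/OX.X
[OXOX/OXX.] O move#3: (1,3):+0/OXOX/OXXO*
[OXOX/OXXO] end (terminal +0, X#4); searched OXOX/.X.. to 4

O winning at [OXOX/.X..]: False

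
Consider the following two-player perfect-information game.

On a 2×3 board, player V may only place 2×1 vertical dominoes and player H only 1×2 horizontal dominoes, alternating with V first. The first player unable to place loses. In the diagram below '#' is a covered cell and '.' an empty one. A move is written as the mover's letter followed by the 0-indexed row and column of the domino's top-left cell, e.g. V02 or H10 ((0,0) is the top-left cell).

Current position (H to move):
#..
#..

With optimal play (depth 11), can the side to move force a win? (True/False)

H winning at [#../#..]: True

[#../#..] H move#1: H01:+1/###/#..*, H11:+1/#../###
[###/#..] end (terminal -1, V#2); searched #../#.. to 11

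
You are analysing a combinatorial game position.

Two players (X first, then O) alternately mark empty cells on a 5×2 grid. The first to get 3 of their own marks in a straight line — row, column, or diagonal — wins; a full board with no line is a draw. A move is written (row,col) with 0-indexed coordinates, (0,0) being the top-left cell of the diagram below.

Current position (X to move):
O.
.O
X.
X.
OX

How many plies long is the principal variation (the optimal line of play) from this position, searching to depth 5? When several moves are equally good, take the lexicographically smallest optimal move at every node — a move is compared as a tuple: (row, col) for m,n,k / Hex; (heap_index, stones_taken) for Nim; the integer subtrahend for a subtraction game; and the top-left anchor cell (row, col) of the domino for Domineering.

[O./.O/X./X./OX] X move#1: (0,1):+0/OX/.O/X./X./OX, (1,0):+1/O./XO/X./X./OX*, (2,1):+1/O./.O/XX/X./OX, (3,1):+1/O./.O/X./XX/OX
[O./XO/X./X./OX] end (terminal -1, O#2); searched O./.O/X./X./OX to 5

PV length from [O./.O/X./X./OX]: 1 ply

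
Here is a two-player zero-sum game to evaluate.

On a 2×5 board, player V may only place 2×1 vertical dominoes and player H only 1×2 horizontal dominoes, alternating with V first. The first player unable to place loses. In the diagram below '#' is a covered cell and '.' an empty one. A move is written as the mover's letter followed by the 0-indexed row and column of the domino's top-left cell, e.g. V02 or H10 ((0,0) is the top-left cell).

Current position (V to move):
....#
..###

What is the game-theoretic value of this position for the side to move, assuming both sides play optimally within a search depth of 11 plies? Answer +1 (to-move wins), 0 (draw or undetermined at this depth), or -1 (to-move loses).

value(....#/..###, V) = +1

p1 V@[....#/..###]: V00[#...#/#.###]-1 V01[.#..#/.####]+1*
p2 H@[.#..#/.####]: H02[.####/.####]-1*
p3 V@[.####/.####]: V00[#####/#####]+1*
p4 H@[#####/#####] terminal -1; root [....#/..###] d11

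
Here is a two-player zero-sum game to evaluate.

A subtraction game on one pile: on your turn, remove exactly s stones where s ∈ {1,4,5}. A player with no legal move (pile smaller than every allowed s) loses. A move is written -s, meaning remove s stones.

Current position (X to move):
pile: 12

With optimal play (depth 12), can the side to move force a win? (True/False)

X winning at [12]: True

ply 1, X at 12 | -1=-1→11; -4=+1→8*; -5=-1→7
ply 2, O at 8 | -1=-1→7*; -4=-1→4; -5=-1→3
ply 3, X at 7 | -1=-1→6; -4=-1→3; -5=+1→2*
ply 4, O at 2 | -1=-1→1*
ply 5, X at 1 | -1=+1→0*
ply 6: 0 is terminal -1 (O); from 12 depth 12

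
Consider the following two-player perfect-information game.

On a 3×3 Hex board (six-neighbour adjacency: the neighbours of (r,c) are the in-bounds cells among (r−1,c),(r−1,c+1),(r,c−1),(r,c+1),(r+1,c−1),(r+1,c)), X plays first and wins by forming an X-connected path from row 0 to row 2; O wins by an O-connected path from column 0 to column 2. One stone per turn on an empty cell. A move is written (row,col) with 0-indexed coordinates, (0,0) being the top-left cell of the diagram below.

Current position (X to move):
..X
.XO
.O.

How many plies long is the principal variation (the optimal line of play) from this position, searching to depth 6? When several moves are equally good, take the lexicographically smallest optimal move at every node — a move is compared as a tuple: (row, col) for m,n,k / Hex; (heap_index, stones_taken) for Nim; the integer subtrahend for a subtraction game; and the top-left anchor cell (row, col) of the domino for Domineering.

p1 X@[..X/.XO/.O.]: (0,0)[X.X/.XO/.O.]-1 (0,1)[.XX/.XO/.O.]-1 (1,0)[..X/XXO/.O.]-1 (2,0)[..X/.XO/XO.]+1* (2,2)[..X/.XO/.OX]-1
p2 O@[..X/.XO/XO.] terminal -1; root [..X/.XO/.O.] d6

PV length from [..X/.XO/.O.]: 1 ply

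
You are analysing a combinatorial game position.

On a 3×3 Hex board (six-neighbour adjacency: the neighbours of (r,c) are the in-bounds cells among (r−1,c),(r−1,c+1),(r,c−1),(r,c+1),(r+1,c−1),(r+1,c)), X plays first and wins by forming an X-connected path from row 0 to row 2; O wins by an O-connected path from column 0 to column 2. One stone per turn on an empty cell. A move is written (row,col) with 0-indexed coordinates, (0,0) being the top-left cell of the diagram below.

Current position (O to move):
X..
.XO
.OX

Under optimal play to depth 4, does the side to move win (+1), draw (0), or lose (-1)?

value(X../.XO/.OX, O) = +1

ply 1, O at X../.XO/.OX | (0,1)=-1→XO./.XO/.OX; (0,2)=-1→X.O/.XO/.OX; (1,0)=-1→X../OXO/.OX; (2,0)=+1→X../.XO/OOX*
ply 2: X../.XO/OOX is terminal -1 (X); from X../.XO/.OX depth 4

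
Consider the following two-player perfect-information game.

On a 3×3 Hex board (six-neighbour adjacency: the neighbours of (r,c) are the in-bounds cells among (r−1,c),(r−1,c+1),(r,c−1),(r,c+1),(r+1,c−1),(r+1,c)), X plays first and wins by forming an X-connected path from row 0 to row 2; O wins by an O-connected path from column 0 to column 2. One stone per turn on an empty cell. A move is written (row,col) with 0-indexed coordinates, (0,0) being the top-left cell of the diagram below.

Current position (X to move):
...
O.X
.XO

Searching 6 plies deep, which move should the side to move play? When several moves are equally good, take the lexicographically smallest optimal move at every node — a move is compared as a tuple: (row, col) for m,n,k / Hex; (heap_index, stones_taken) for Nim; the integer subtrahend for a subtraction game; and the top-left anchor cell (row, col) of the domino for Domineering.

X's best at [.../O.X/.XO]: (0,1)

p1 X@[.../O.X/.XO]: (0,0)[X../O.X/.XO]-1 (0,1)[.X./O.X/.XO]+1* (0,2)[..X/O.X/.XO]+1 (1,1)[.../OXX/.XO]+1 (2,0)[.../O.X/XXO]-1
p2 O@[.X./O.X/.XO]: (0,0)[OX./O.X/.XO]-1* (0,2)[.XO/O.X/.XO]-1 (1,1)[.X./OOX/.XO]-1 (2,0)[.X./O.X/OXO]-1
p3 X@[OX./O.X/.XO]: (0,2)[OXX/O.X/.XO]+1* (1,1)[OX./OXX/.XO]+1 (2,0)[OX./O.X/XXO]+1
p4 O@[OXX/O.X/.XO] terminal -1; root [.../O.X/.XO] d6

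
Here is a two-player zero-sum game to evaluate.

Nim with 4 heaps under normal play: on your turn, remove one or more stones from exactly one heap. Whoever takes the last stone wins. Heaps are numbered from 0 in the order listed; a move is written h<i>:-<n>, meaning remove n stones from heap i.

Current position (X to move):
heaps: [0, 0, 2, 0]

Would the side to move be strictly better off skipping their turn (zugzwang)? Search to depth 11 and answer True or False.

zugzwang((0,0,2,0), X) = False

ply 1, X at (0,0,2,0) | h2:-1=-1→(0,0,1,0); h2:-2=+1→(0,0,0,0)*
ply 2: (0,0,0,0) is terminal -1 (O); from (0,0,2,0) depth 11
pass branch (O moves first from the same position):
  | ply 1, O at (0,0,2,0) | h2:-1=-1→(0,0,1,0); h2:-2=+1→(0,0,0,0)*
  | ply 2: (0,0,0,0) is terminal -1 (X); from (0,0,2,0) depth 11
X moving scores +1; X passing scores -1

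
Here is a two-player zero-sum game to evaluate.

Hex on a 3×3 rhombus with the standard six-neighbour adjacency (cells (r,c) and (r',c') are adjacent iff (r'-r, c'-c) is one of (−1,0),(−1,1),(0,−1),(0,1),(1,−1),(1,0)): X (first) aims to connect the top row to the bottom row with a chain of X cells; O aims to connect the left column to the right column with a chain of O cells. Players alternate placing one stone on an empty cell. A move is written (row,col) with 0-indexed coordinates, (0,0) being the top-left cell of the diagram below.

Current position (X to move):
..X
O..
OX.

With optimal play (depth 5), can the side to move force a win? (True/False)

X winning at [..X/O../OX.]: True

ply 1, X at ..X/O../OX. | (0,0)=+1→X.X/O../OX.*; (0,1)=+1→.XX/O../OX.; (1,1)=+1→..X/OX./OX.; (1,2)=+1→..X/O.X/OX.; (2,2)=+1→..X/O../OXX
ply 2, O at X.X/O../OX. | (0,1)=-1→XOX/O../OX.*; (1,1)=-1→X.X/OO./OX.; (1,2)=-1→X.X/O.O/OX.; (2,2)=-1→X.X/O../OXO
ply 3, X at XOX/O../OX. | (1,1)=+1→XOX/OX./OX.*; (1,2)=+1→XOX/O.X/OX.; (2,2)=+1→XOX/O../OXX
ply 4: XOX/OX./OX. is terminal -1 (O); from ..X/O../OX. depth 5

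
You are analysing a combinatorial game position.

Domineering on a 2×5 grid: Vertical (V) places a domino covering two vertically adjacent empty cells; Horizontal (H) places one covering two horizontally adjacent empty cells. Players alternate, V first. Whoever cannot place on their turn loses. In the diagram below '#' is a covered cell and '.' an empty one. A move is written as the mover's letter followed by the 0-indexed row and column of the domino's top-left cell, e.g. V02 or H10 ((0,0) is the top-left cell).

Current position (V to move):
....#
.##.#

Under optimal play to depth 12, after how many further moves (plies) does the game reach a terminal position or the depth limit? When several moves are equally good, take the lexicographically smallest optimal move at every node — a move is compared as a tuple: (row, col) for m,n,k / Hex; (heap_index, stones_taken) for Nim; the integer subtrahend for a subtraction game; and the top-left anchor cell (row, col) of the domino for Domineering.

ply 1, V at ....#/.##.# | V00=-1→#...#/###.#*; V03=-1→...##/.####
ply 2, H at #...#/###.# | H01=-1→###.#/###.#; H02=+1→#.###/###.#*
ply 3: #.###/###.# is terminal -1 (V); from ....#/.##.# depth 12

PV length from [....#/.##.#]: 2 plies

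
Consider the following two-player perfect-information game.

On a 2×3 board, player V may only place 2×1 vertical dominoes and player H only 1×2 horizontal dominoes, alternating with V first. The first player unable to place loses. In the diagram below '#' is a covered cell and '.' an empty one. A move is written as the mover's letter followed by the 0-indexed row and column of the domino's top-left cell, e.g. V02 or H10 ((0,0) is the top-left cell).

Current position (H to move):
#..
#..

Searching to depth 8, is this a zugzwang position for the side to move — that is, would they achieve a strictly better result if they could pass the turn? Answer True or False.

zugzwang(#../#.., H) = False

ply 1, H at #../#.. | H01=+1→###/#..*; H11=+1→#../###
ply 2: ###/#.. is terminal -1 (V); from #../#.. depth 8
pass branch (V moves first from the same position):
  | ply 1, V at #../#.. | V01=+1→##./##.*; V02=+1→#.#/#.#
  | ply 2: ##./##. is terminal -1 (H); from #../#.. depth 8
H moving scores +1; H passing scores -1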